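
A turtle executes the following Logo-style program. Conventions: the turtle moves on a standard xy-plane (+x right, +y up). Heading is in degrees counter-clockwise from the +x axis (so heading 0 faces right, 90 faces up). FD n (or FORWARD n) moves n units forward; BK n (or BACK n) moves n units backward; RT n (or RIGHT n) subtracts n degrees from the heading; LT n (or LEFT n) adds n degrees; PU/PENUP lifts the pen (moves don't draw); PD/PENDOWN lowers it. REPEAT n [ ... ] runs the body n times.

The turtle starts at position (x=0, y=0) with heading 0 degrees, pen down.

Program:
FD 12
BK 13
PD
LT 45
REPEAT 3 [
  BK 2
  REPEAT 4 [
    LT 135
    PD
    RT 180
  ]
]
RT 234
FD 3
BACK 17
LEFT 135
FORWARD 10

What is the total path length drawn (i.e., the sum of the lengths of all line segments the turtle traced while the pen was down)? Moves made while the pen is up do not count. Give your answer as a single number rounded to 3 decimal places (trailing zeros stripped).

Executing turtle program step by step:
Start: pos=(0,0), heading=0, pen down
FD 12: (0,0) -> (12,0) [heading=0, draw]
BK 13: (12,0) -> (-1,0) [heading=0, draw]
PD: pen down
LT 45: heading 0 -> 45
REPEAT 3 [
  -- iteration 1/3 --
  BK 2: (-1,0) -> (-2.414,-1.414) [heading=45, draw]
  REPEAT 4 [
    -- iteration 1/4 --
    LT 135: heading 45 -> 180
    PD: pen down
    RT 180: heading 180 -> 0
    -- iteration 2/4 --
    LT 135: heading 0 -> 135
    PD: pen down
    RT 180: heading 135 -> 315
    -- iteration 3/4 --
    LT 135: heading 315 -> 90
    PD: pen down
    RT 180: heading 90 -> 270
    -- iteration 4/4 --
    LT 135: heading 270 -> 45
    PD: pen down
    RT 180: heading 45 -> 225
  ]
  -- iteration 2/3 --
  BK 2: (-2.414,-1.414) -> (-1,0) [heading=225, draw]
  REPEAT 4 [
    -- iteration 1/4 --
    LT 135: heading 225 -> 0
    PD: pen down
    RT 180: heading 0 -> 180
    -- iteration 2/4 --
    LT 135: heading 180 -> 315
    PD: pen down
    RT 180: heading 315 -> 135
    -- iteration 3/4 --
    LT 135: heading 135 -> 270
    PD: pen down
    RT 180: heading 270 -> 90
    -- iteration 4/4 --
    LT 135: heading 90 -> 225
    PD: pen down
    RT 180: heading 225 -> 45
  ]
  -- iteration 3/3 --
  BK 2: (-1,0) -> (-2.414,-1.414) [heading=45, draw]
  REPEAT 4 [
    -- iteration 1/4 --
    LT 135: heading 45 -> 180
    PD: pen down
    RT 180: heading 180 -> 0
    -- iteration 2/4 --
    LT 135: heading 0 -> 135
    PD: pen down
    RT 180: heading 135 -> 315
    -- iteration 3/4 --
    LT 135: heading 315 -> 90
    PD: pen down
    RT 180: heading 90 -> 270
    -- iteration 4/4 --
    LT 135: heading 270 -> 45
    PD: pen down
    RT 180: heading 45 -> 225
  ]
]
RT 234: heading 225 -> 351
FD 3: (-2.414,-1.414) -> (0.549,-1.884) [heading=351, draw]
BK 17: (0.549,-1.884) -> (-16.242,0.776) [heading=351, draw]
LT 135: heading 351 -> 126
FD 10: (-16.242,0.776) -> (-22.12,8.866) [heading=126, draw]
Final: pos=(-22.12,8.866), heading=126, 8 segment(s) drawn

Segment lengths:
  seg 1: (0,0) -> (12,0), length = 12
  seg 2: (12,0) -> (-1,0), length = 13
  seg 3: (-1,0) -> (-2.414,-1.414), length = 2
  seg 4: (-2.414,-1.414) -> (-1,0), length = 2
  seg 5: (-1,0) -> (-2.414,-1.414), length = 2
  seg 6: (-2.414,-1.414) -> (0.549,-1.884), length = 3
  seg 7: (0.549,-1.884) -> (-16.242,0.776), length = 17
  seg 8: (-16.242,0.776) -> (-22.12,8.866), length = 10
Total = 61

Answer: 61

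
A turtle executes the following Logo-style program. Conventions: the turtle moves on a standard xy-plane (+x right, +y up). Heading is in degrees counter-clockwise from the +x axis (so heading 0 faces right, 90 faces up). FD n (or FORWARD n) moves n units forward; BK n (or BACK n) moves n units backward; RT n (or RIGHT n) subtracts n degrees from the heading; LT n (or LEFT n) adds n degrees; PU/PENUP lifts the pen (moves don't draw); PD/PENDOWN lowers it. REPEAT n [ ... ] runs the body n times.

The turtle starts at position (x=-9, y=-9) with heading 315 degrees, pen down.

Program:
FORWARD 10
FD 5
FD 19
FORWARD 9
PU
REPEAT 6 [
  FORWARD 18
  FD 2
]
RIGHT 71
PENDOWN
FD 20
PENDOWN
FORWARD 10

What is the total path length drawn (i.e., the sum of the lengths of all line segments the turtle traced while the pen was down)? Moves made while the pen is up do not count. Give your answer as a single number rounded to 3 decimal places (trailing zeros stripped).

Answer: 73

Derivation:
Executing turtle program step by step:
Start: pos=(-9,-9), heading=315, pen down
FD 10: (-9,-9) -> (-1.929,-16.071) [heading=315, draw]
FD 5: (-1.929,-16.071) -> (1.607,-19.607) [heading=315, draw]
FD 19: (1.607,-19.607) -> (15.042,-33.042) [heading=315, draw]
FD 9: (15.042,-33.042) -> (21.406,-39.406) [heading=315, draw]
PU: pen up
REPEAT 6 [
  -- iteration 1/6 --
  FD 18: (21.406,-39.406) -> (34.134,-52.134) [heading=315, move]
  FD 2: (34.134,-52.134) -> (35.548,-53.548) [heading=315, move]
  -- iteration 2/6 --
  FD 18: (35.548,-53.548) -> (48.276,-66.276) [heading=315, move]
  FD 2: (48.276,-66.276) -> (49.69,-67.69) [heading=315, move]
  -- iteration 3/6 --
  FD 18: (49.69,-67.69) -> (62.418,-80.418) [heading=315, move]
  FD 2: (62.418,-80.418) -> (63.832,-81.832) [heading=315, move]
  -- iteration 4/6 --
  FD 18: (63.832,-81.832) -> (76.56,-94.56) [heading=315, move]
  FD 2: (76.56,-94.56) -> (77.974,-95.974) [heading=315, move]
  -- iteration 5/6 --
  FD 18: (77.974,-95.974) -> (90.702,-108.702) [heading=315, move]
  FD 2: (90.702,-108.702) -> (92.116,-110.116) [heading=315, move]
  -- iteration 6/6 --
  FD 18: (92.116,-110.116) -> (104.844,-122.844) [heading=315, move]
  FD 2: (104.844,-122.844) -> (106.258,-124.258) [heading=315, move]
]
RT 71: heading 315 -> 244
PD: pen down
FD 20: (106.258,-124.258) -> (97.491,-142.234) [heading=244, draw]
PD: pen down
FD 10: (97.491,-142.234) -> (93.107,-151.222) [heading=244, draw]
Final: pos=(93.107,-151.222), heading=244, 6 segment(s) drawn

Segment lengths:
  seg 1: (-9,-9) -> (-1.929,-16.071), length = 10
  seg 2: (-1.929,-16.071) -> (1.607,-19.607), length = 5
  seg 3: (1.607,-19.607) -> (15.042,-33.042), length = 19
  seg 4: (15.042,-33.042) -> (21.406,-39.406), length = 9
  seg 5: (106.258,-124.258) -> (97.491,-142.234), length = 20
  seg 6: (97.491,-142.234) -> (93.107,-151.222), length = 10
Total = 73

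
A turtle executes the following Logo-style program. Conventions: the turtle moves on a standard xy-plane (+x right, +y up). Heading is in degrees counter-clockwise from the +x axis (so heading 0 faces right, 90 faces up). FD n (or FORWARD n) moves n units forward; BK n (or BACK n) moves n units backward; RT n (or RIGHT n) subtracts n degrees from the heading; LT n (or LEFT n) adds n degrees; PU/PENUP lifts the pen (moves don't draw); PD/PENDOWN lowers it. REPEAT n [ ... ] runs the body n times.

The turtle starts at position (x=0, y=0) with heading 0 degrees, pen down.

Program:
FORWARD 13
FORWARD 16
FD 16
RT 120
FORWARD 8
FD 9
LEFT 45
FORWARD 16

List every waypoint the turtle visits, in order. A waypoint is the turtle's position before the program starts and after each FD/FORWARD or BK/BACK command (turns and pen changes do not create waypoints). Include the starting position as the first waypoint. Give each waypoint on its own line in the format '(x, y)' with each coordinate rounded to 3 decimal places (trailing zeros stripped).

Executing turtle program step by step:
Start: pos=(0,0), heading=0, pen down
FD 13: (0,0) -> (13,0) [heading=0, draw]
FD 16: (13,0) -> (29,0) [heading=0, draw]
FD 16: (29,0) -> (45,0) [heading=0, draw]
RT 120: heading 0 -> 240
FD 8: (45,0) -> (41,-6.928) [heading=240, draw]
FD 9: (41,-6.928) -> (36.5,-14.722) [heading=240, draw]
LT 45: heading 240 -> 285
FD 16: (36.5,-14.722) -> (40.641,-30.177) [heading=285, draw]
Final: pos=(40.641,-30.177), heading=285, 6 segment(s) drawn
Waypoints (7 total):
(0, 0)
(13, 0)
(29, 0)
(45, 0)
(41, -6.928)
(36.5, -14.722)
(40.641, -30.177)

Answer: (0, 0)
(13, 0)
(29, 0)
(45, 0)
(41, -6.928)
(36.5, -14.722)
(40.641, -30.177)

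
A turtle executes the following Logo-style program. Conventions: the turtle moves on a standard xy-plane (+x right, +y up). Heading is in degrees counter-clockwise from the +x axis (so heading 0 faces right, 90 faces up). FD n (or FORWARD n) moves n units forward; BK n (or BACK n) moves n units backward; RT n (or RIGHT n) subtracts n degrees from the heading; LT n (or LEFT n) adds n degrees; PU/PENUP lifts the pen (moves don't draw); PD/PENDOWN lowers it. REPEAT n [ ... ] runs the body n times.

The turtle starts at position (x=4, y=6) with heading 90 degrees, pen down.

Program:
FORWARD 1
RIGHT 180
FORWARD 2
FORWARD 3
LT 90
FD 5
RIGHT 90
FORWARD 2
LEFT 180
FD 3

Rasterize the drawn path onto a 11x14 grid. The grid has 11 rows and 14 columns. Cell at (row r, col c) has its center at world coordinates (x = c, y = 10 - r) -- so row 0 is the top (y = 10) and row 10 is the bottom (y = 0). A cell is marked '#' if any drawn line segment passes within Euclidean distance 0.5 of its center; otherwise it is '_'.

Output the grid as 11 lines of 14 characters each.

Segment 0: (4,6) -> (4,7)
Segment 1: (4,7) -> (4,5)
Segment 2: (4,5) -> (4,2)
Segment 3: (4,2) -> (9,2)
Segment 4: (9,2) -> (9,0)
Segment 5: (9,0) -> (9,3)

Answer: ______________
______________
______________
____#_________
____#_________
____#_________
____#_________
____#____#____
____######____
_________#____
_________#____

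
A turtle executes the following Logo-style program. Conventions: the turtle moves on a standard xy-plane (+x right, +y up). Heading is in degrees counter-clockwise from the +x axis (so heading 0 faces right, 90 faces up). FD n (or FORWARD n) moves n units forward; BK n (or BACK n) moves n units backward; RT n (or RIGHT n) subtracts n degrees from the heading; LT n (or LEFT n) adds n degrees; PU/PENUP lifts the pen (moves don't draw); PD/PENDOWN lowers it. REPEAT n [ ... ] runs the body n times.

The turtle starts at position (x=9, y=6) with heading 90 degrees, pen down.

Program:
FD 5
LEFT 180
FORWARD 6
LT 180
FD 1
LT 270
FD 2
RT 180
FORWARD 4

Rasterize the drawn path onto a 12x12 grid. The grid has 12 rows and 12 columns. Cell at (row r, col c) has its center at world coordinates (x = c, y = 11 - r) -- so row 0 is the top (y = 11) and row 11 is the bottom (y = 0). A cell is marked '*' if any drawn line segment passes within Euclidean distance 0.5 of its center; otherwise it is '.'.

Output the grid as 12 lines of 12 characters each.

Answer: .........*..
.........*..
.........*..
.........*..
.........*..
.......*****
.........*..
............
............
............
............
............

Derivation:
Segment 0: (9,6) -> (9,11)
Segment 1: (9,11) -> (9,5)
Segment 2: (9,5) -> (9,6)
Segment 3: (9,6) -> (11,6)
Segment 4: (11,6) -> (7,6)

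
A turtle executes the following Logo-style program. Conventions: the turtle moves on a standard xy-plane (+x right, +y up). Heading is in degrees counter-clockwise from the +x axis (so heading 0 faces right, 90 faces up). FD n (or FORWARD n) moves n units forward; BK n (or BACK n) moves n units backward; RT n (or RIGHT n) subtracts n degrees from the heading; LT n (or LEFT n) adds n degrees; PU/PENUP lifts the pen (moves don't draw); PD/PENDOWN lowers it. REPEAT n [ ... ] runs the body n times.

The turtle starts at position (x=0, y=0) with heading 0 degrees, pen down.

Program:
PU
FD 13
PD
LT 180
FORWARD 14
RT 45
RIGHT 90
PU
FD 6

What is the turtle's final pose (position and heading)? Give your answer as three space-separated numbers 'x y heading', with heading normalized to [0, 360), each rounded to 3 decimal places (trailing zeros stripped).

Executing turtle program step by step:
Start: pos=(0,0), heading=0, pen down
PU: pen up
FD 13: (0,0) -> (13,0) [heading=0, move]
PD: pen down
LT 180: heading 0 -> 180
FD 14: (13,0) -> (-1,0) [heading=180, draw]
RT 45: heading 180 -> 135
RT 90: heading 135 -> 45
PU: pen up
FD 6: (-1,0) -> (3.243,4.243) [heading=45, move]
Final: pos=(3.243,4.243), heading=45, 1 segment(s) drawn

Answer: 3.243 4.243 45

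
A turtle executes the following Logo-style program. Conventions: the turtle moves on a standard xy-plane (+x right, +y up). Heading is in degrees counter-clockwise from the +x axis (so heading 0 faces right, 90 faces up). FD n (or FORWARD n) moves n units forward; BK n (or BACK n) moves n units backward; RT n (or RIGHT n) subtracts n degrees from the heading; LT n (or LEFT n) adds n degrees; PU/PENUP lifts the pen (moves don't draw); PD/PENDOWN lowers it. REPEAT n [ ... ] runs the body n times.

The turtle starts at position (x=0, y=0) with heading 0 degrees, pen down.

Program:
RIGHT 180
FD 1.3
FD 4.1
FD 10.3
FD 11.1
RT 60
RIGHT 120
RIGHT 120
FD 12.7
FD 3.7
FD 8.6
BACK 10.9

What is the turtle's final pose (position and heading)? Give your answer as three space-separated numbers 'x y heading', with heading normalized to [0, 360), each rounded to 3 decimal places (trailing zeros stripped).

Answer: -33.85 -12.211 240

Derivation:
Executing turtle program step by step:
Start: pos=(0,0), heading=0, pen down
RT 180: heading 0 -> 180
FD 1.3: (0,0) -> (-1.3,0) [heading=180, draw]
FD 4.1: (-1.3,0) -> (-5.4,0) [heading=180, draw]
FD 10.3: (-5.4,0) -> (-15.7,0) [heading=180, draw]
FD 11.1: (-15.7,0) -> (-26.8,0) [heading=180, draw]
RT 60: heading 180 -> 120
RT 120: heading 120 -> 0
RT 120: heading 0 -> 240
FD 12.7: (-26.8,0) -> (-33.15,-10.999) [heading=240, draw]
FD 3.7: (-33.15,-10.999) -> (-35,-14.203) [heading=240, draw]
FD 8.6: (-35,-14.203) -> (-39.3,-21.651) [heading=240, draw]
BK 10.9: (-39.3,-21.651) -> (-33.85,-12.211) [heading=240, draw]
Final: pos=(-33.85,-12.211), heading=240, 8 segment(s) drawn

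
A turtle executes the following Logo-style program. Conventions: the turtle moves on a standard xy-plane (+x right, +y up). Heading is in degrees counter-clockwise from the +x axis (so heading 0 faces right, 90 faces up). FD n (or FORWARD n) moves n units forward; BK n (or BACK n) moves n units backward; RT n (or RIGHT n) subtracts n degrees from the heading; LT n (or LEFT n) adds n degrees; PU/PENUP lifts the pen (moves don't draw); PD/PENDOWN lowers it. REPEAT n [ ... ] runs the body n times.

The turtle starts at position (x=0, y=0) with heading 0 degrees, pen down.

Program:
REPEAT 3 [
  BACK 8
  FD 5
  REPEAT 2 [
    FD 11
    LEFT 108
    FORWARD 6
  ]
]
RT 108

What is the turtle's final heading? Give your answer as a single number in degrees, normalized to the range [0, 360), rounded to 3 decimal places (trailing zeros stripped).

Answer: 180

Derivation:
Executing turtle program step by step:
Start: pos=(0,0), heading=0, pen down
REPEAT 3 [
  -- iteration 1/3 --
  BK 8: (0,0) -> (-8,0) [heading=0, draw]
  FD 5: (-8,0) -> (-3,0) [heading=0, draw]
  REPEAT 2 [
    -- iteration 1/2 --
    FD 11: (-3,0) -> (8,0) [heading=0, draw]
    LT 108: heading 0 -> 108
    FD 6: (8,0) -> (6.146,5.706) [heading=108, draw]
    -- iteration 2/2 --
    FD 11: (6.146,5.706) -> (2.747,16.168) [heading=108, draw]
    LT 108: heading 108 -> 216
    FD 6: (2.747,16.168) -> (-2.107,12.641) [heading=216, draw]
  ]
  -- iteration 2/3 --
  BK 8: (-2.107,12.641) -> (4.365,17.344) [heading=216, draw]
  FD 5: (4.365,17.344) -> (0.32,14.405) [heading=216, draw]
  REPEAT 2 [
    -- iteration 1/2 --
    FD 11: (0.32,14.405) -> (-8.58,7.939) [heading=216, draw]
    LT 108: heading 216 -> 324
    FD 6: (-8.58,7.939) -> (-3.725,4.412) [heading=324, draw]
    -- iteration 2/2 --
    FD 11: (-3.725,4.412) -> (5.174,-2.053) [heading=324, draw]
    LT 108: heading 324 -> 72
    FD 6: (5.174,-2.053) -> (7.028,3.653) [heading=72, draw]
  ]
  -- iteration 3/3 --
  BK 8: (7.028,3.653) -> (4.556,-3.955) [heading=72, draw]
  FD 5: (4.556,-3.955) -> (6.101,0.8) [heading=72, draw]
  REPEAT 2 [
    -- iteration 1/2 --
    FD 11: (6.101,0.8) -> (9.5,11.261) [heading=72, draw]
    LT 108: heading 72 -> 180
    FD 6: (9.5,11.261) -> (3.5,11.261) [heading=180, draw]
    -- iteration 2/2 --
    FD 11: (3.5,11.261) -> (-7.5,11.261) [heading=180, draw]
    LT 108: heading 180 -> 288
    FD 6: (-7.5,11.261) -> (-5.646,5.555) [heading=288, draw]
  ]
]
RT 108: heading 288 -> 180
Final: pos=(-5.646,5.555), heading=180, 18 segment(s) drawn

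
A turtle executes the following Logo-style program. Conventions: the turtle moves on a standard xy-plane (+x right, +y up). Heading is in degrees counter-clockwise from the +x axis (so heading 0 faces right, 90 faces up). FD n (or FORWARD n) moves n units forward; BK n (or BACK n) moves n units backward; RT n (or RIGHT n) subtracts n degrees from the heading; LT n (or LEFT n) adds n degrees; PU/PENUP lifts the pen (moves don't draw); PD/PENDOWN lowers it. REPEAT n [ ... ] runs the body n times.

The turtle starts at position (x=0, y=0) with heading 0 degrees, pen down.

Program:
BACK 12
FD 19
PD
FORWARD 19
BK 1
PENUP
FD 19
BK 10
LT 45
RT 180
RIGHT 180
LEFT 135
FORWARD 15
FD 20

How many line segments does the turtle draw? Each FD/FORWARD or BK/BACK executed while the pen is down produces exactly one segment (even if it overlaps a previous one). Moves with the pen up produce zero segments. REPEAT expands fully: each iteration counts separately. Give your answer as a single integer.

Answer: 4

Derivation:
Executing turtle program step by step:
Start: pos=(0,0), heading=0, pen down
BK 12: (0,0) -> (-12,0) [heading=0, draw]
FD 19: (-12,0) -> (7,0) [heading=0, draw]
PD: pen down
FD 19: (7,0) -> (26,0) [heading=0, draw]
BK 1: (26,0) -> (25,0) [heading=0, draw]
PU: pen up
FD 19: (25,0) -> (44,0) [heading=0, move]
BK 10: (44,0) -> (34,0) [heading=0, move]
LT 45: heading 0 -> 45
RT 180: heading 45 -> 225
RT 180: heading 225 -> 45
LT 135: heading 45 -> 180
FD 15: (34,0) -> (19,0) [heading=180, move]
FD 20: (19,0) -> (-1,0) [heading=180, move]
Final: pos=(-1,0), heading=180, 4 segment(s) drawn
Segments drawn: 4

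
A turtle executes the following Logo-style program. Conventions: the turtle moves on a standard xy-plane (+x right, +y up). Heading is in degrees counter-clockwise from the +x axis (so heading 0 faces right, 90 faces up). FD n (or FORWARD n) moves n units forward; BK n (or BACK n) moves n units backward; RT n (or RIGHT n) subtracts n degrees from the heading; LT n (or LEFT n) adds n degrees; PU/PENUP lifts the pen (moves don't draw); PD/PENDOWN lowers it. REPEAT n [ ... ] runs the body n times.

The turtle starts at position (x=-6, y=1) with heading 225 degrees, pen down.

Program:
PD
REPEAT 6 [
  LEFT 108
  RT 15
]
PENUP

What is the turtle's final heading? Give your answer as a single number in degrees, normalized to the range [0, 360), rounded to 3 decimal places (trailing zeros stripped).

Executing turtle program step by step:
Start: pos=(-6,1), heading=225, pen down
PD: pen down
REPEAT 6 [
  -- iteration 1/6 --
  LT 108: heading 225 -> 333
  RT 15: heading 333 -> 318
  -- iteration 2/6 --
  LT 108: heading 318 -> 66
  RT 15: heading 66 -> 51
  -- iteration 3/6 --
  LT 108: heading 51 -> 159
  RT 15: heading 159 -> 144
  -- iteration 4/6 --
  LT 108: heading 144 -> 252
  RT 15: heading 252 -> 237
  -- iteration 5/6 --
  LT 108: heading 237 -> 345
  RT 15: heading 345 -> 330
  -- iteration 6/6 --
  LT 108: heading 330 -> 78
  RT 15: heading 78 -> 63
]
PU: pen up
Final: pos=(-6,1), heading=63, 0 segment(s) drawn

Answer: 63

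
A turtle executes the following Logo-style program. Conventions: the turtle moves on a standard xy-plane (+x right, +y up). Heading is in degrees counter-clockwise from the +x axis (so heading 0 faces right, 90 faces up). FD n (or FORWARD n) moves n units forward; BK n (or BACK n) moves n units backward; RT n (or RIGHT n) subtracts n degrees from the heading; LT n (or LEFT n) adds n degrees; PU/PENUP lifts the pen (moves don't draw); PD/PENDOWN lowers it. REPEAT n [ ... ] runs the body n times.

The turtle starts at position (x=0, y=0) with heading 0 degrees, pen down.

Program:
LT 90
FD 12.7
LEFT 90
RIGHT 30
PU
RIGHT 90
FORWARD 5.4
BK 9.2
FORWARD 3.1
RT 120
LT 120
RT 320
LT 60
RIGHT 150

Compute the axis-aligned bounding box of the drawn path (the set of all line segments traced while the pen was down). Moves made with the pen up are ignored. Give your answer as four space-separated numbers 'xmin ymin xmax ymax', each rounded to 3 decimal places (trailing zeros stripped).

Answer: 0 0 0 12.7

Derivation:
Executing turtle program step by step:
Start: pos=(0,0), heading=0, pen down
LT 90: heading 0 -> 90
FD 12.7: (0,0) -> (0,12.7) [heading=90, draw]
LT 90: heading 90 -> 180
RT 30: heading 180 -> 150
PU: pen up
RT 90: heading 150 -> 60
FD 5.4: (0,12.7) -> (2.7,17.377) [heading=60, move]
BK 9.2: (2.7,17.377) -> (-1.9,9.409) [heading=60, move]
FD 3.1: (-1.9,9.409) -> (-0.35,12.094) [heading=60, move]
RT 120: heading 60 -> 300
LT 120: heading 300 -> 60
RT 320: heading 60 -> 100
LT 60: heading 100 -> 160
RT 150: heading 160 -> 10
Final: pos=(-0.35,12.094), heading=10, 1 segment(s) drawn

Segment endpoints: x in {0, 0}, y in {0, 12.7}
xmin=0, ymin=0, xmax=0, ymax=12.7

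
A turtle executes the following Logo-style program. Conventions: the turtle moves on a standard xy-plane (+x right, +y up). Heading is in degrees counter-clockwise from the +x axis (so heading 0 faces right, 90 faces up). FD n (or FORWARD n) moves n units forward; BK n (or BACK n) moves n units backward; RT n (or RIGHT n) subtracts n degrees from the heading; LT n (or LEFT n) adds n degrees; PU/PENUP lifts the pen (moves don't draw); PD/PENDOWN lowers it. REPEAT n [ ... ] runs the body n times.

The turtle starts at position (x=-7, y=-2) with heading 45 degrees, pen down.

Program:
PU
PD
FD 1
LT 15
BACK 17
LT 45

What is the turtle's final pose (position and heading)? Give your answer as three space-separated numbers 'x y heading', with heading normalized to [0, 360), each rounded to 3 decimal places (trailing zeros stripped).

Answer: -14.793 -16.015 105

Derivation:
Executing turtle program step by step:
Start: pos=(-7,-2), heading=45, pen down
PU: pen up
PD: pen down
FD 1: (-7,-2) -> (-6.293,-1.293) [heading=45, draw]
LT 15: heading 45 -> 60
BK 17: (-6.293,-1.293) -> (-14.793,-16.015) [heading=60, draw]
LT 45: heading 60 -> 105
Final: pos=(-14.793,-16.015), heading=105, 2 segment(s) drawn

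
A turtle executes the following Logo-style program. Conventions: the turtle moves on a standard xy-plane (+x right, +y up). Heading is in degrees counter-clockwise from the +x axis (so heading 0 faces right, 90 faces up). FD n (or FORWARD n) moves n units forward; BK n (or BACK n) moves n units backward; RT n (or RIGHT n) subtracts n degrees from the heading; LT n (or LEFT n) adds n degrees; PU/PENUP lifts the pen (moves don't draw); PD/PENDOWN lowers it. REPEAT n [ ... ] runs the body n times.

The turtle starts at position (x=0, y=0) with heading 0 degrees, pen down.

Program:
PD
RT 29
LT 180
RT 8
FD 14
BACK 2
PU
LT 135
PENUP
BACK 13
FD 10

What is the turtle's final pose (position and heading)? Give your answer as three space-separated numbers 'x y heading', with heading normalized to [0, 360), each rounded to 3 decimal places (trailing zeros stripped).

Executing turtle program step by step:
Start: pos=(0,0), heading=0, pen down
PD: pen down
RT 29: heading 0 -> 331
LT 180: heading 331 -> 151
RT 8: heading 151 -> 143
FD 14: (0,0) -> (-11.181,8.425) [heading=143, draw]
BK 2: (-11.181,8.425) -> (-9.584,7.222) [heading=143, draw]
PU: pen up
LT 135: heading 143 -> 278
PU: pen up
BK 13: (-9.584,7.222) -> (-11.393,20.095) [heading=278, move]
FD 10: (-11.393,20.095) -> (-10.001,10.193) [heading=278, move]
Final: pos=(-10.001,10.193), heading=278, 2 segment(s) drawn

Answer: -10.001 10.193 278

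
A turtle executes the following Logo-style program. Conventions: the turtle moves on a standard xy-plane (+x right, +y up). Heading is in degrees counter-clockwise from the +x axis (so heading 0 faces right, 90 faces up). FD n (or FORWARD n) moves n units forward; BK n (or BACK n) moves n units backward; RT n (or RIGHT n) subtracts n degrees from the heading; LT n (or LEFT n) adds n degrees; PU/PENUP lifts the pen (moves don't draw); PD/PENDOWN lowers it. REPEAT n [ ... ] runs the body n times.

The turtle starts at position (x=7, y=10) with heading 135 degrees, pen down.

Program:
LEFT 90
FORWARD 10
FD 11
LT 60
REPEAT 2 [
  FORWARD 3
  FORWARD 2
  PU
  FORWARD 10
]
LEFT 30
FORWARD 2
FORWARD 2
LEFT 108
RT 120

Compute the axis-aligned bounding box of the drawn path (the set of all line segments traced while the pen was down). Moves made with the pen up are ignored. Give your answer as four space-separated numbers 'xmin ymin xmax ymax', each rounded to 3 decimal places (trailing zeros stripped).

Answer: -7.849 -9.679 7 10

Derivation:
Executing turtle program step by step:
Start: pos=(7,10), heading=135, pen down
LT 90: heading 135 -> 225
FD 10: (7,10) -> (-0.071,2.929) [heading=225, draw]
FD 11: (-0.071,2.929) -> (-7.849,-4.849) [heading=225, draw]
LT 60: heading 225 -> 285
REPEAT 2 [
  -- iteration 1/2 --
  FD 3: (-7.849,-4.849) -> (-7.073,-7.747) [heading=285, draw]
  FD 2: (-7.073,-7.747) -> (-6.555,-9.679) [heading=285, draw]
  PU: pen up
  FD 10: (-6.555,-9.679) -> (-3.967,-19.338) [heading=285, move]
  -- iteration 2/2 --
  FD 3: (-3.967,-19.338) -> (-3.19,-22.236) [heading=285, move]
  FD 2: (-3.19,-22.236) -> (-2.673,-24.168) [heading=285, move]
  PU: pen up
  FD 10: (-2.673,-24.168) -> (-0.085,-33.827) [heading=285, move]
]
LT 30: heading 285 -> 315
FD 2: (-0.085,-33.827) -> (1.33,-35.241) [heading=315, move]
FD 2: (1.33,-35.241) -> (2.744,-36.655) [heading=315, move]
LT 108: heading 315 -> 63
RT 120: heading 63 -> 303
Final: pos=(2.744,-36.655), heading=303, 4 segment(s) drawn

Segment endpoints: x in {-7.849, -7.073, -6.555, -0.071, 7}, y in {-9.679, -7.747, -4.849, 2.929, 10}
xmin=-7.849, ymin=-9.679, xmax=7, ymax=10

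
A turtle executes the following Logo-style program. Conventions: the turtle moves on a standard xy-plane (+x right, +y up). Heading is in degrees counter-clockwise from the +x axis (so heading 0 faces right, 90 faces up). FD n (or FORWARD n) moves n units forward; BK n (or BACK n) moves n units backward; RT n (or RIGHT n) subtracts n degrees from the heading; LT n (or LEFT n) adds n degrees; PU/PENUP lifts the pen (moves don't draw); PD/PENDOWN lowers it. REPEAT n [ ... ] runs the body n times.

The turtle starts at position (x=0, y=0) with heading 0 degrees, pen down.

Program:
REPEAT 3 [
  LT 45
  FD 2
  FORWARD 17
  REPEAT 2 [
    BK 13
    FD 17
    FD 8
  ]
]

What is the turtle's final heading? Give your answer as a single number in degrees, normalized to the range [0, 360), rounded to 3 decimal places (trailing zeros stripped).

Executing turtle program step by step:
Start: pos=(0,0), heading=0, pen down
REPEAT 3 [
  -- iteration 1/3 --
  LT 45: heading 0 -> 45
  FD 2: (0,0) -> (1.414,1.414) [heading=45, draw]
  FD 17: (1.414,1.414) -> (13.435,13.435) [heading=45, draw]
  REPEAT 2 [
    -- iteration 1/2 --
    BK 13: (13.435,13.435) -> (4.243,4.243) [heading=45, draw]
    FD 17: (4.243,4.243) -> (16.263,16.263) [heading=45, draw]
    FD 8: (16.263,16.263) -> (21.92,21.92) [heading=45, draw]
    -- iteration 2/2 --
    BK 13: (21.92,21.92) -> (12.728,12.728) [heading=45, draw]
    FD 17: (12.728,12.728) -> (24.749,24.749) [heading=45, draw]
    FD 8: (24.749,24.749) -> (30.406,30.406) [heading=45, draw]
  ]
  -- iteration 2/3 --
  LT 45: heading 45 -> 90
  FD 2: (30.406,30.406) -> (30.406,32.406) [heading=90, draw]
  FD 17: (30.406,32.406) -> (30.406,49.406) [heading=90, draw]
  REPEAT 2 [
    -- iteration 1/2 --
    BK 13: (30.406,49.406) -> (30.406,36.406) [heading=90, draw]
    FD 17: (30.406,36.406) -> (30.406,53.406) [heading=90, draw]
    FD 8: (30.406,53.406) -> (30.406,61.406) [heading=90, draw]
    -- iteration 2/2 --
    BK 13: (30.406,61.406) -> (30.406,48.406) [heading=90, draw]
    FD 17: (30.406,48.406) -> (30.406,65.406) [heading=90, draw]
    FD 8: (30.406,65.406) -> (30.406,73.406) [heading=90, draw]
  ]
  -- iteration 3/3 --
  LT 45: heading 90 -> 135
  FD 2: (30.406,73.406) -> (28.991,74.82) [heading=135, draw]
  FD 17: (28.991,74.82) -> (16.971,86.841) [heading=135, draw]
  REPEAT 2 [
    -- iteration 1/2 --
    BK 13: (16.971,86.841) -> (26.163,77.648) [heading=135, draw]
    FD 17: (26.163,77.648) -> (14.142,89.669) [heading=135, draw]
    FD 8: (14.142,89.669) -> (8.485,95.326) [heading=135, draw]
    -- iteration 2/2 --
    BK 13: (8.485,95.326) -> (17.678,86.134) [heading=135, draw]
    FD 17: (17.678,86.134) -> (5.657,98.154) [heading=135, draw]
    FD 8: (5.657,98.154) -> (0,103.811) [heading=135, draw]
  ]
]
Final: pos=(0,103.811), heading=135, 24 segment(s) drawn

Answer: 135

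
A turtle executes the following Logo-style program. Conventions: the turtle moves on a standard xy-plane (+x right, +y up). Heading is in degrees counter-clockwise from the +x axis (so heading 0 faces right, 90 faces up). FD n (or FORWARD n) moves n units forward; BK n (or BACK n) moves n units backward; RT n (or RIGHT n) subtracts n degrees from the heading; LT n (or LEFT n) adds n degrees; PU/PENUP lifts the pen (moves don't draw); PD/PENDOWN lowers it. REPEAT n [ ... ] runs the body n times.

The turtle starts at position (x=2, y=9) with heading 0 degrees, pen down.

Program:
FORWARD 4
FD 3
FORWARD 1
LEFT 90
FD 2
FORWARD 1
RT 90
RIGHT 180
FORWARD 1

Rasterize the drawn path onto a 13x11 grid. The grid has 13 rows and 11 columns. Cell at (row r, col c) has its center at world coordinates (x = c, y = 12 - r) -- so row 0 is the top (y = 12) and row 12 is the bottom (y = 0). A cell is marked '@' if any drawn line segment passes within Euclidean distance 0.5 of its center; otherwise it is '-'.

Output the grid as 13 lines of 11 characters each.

Answer: ---------@@
----------@
----------@
--@@@@@@@@@
-----------
-----------
-----------
-----------
-----------
-----------
-----------
-----------
-----------

Derivation:
Segment 0: (2,9) -> (6,9)
Segment 1: (6,9) -> (9,9)
Segment 2: (9,9) -> (10,9)
Segment 3: (10,9) -> (10,11)
Segment 4: (10,11) -> (10,12)
Segment 5: (10,12) -> (9,12)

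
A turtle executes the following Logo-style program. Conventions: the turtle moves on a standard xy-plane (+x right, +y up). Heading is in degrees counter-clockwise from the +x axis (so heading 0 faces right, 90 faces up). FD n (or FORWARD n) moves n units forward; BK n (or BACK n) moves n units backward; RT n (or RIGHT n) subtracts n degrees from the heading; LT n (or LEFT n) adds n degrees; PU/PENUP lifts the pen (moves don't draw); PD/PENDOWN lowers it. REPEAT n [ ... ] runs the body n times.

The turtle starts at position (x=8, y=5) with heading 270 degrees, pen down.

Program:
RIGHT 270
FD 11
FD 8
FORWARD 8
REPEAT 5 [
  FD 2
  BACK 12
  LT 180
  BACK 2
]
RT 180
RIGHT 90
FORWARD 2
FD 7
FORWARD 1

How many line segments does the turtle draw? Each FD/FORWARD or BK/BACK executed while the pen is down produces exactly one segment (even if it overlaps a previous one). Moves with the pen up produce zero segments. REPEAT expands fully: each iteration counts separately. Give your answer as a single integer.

Answer: 21

Derivation:
Executing turtle program step by step:
Start: pos=(8,5), heading=270, pen down
RT 270: heading 270 -> 0
FD 11: (8,5) -> (19,5) [heading=0, draw]
FD 8: (19,5) -> (27,5) [heading=0, draw]
FD 8: (27,5) -> (35,5) [heading=0, draw]
REPEAT 5 [
  -- iteration 1/5 --
  FD 2: (35,5) -> (37,5) [heading=0, draw]
  BK 12: (37,5) -> (25,5) [heading=0, draw]
  LT 180: heading 0 -> 180
  BK 2: (25,5) -> (27,5) [heading=180, draw]
  -- iteration 2/5 --
  FD 2: (27,5) -> (25,5) [heading=180, draw]
  BK 12: (25,5) -> (37,5) [heading=180, draw]
  LT 180: heading 180 -> 0
  BK 2: (37,5) -> (35,5) [heading=0, draw]
  -- iteration 3/5 --
  FD 2: (35,5) -> (37,5) [heading=0, draw]
  BK 12: (37,5) -> (25,5) [heading=0, draw]
  LT 180: heading 0 -> 180
  BK 2: (25,5) -> (27,5) [heading=180, draw]
  -- iteration 4/5 --
  FD 2: (27,5) -> (25,5) [heading=180, draw]
  BK 12: (25,5) -> (37,5) [heading=180, draw]
  LT 180: heading 180 -> 0
  BK 2: (37,5) -> (35,5) [heading=0, draw]
  -- iteration 5/5 --
  FD 2: (35,5) -> (37,5) [heading=0, draw]
  BK 12: (37,5) -> (25,5) [heading=0, draw]
  LT 180: heading 0 -> 180
  BK 2: (25,5) -> (27,5) [heading=180, draw]
]
RT 180: heading 180 -> 0
RT 90: heading 0 -> 270
FD 2: (27,5) -> (27,3) [heading=270, draw]
FD 7: (27,3) -> (27,-4) [heading=270, draw]
FD 1: (27,-4) -> (27,-5) [heading=270, draw]
Final: pos=(27,-5), heading=270, 21 segment(s) drawn
Segments drawn: 21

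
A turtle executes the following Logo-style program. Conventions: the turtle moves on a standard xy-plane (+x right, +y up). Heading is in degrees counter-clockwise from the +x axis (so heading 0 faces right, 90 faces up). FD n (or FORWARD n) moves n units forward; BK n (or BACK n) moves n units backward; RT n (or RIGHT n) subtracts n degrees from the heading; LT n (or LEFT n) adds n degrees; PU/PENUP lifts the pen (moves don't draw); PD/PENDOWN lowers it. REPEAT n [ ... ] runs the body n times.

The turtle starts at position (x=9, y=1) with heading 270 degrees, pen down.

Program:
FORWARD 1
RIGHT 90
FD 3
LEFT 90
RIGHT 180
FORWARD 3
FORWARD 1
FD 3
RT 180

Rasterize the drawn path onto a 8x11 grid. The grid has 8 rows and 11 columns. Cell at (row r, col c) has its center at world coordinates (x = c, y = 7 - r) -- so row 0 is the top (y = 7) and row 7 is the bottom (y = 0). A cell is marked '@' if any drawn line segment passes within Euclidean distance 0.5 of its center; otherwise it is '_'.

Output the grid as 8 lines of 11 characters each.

Answer: ______@____
______@____
______@____
______@____
______@____
______@____
______@__@_
______@@@@_

Derivation:
Segment 0: (9,1) -> (9,0)
Segment 1: (9,0) -> (6,0)
Segment 2: (6,0) -> (6,3)
Segment 3: (6,3) -> (6,4)
Segment 4: (6,4) -> (6,7)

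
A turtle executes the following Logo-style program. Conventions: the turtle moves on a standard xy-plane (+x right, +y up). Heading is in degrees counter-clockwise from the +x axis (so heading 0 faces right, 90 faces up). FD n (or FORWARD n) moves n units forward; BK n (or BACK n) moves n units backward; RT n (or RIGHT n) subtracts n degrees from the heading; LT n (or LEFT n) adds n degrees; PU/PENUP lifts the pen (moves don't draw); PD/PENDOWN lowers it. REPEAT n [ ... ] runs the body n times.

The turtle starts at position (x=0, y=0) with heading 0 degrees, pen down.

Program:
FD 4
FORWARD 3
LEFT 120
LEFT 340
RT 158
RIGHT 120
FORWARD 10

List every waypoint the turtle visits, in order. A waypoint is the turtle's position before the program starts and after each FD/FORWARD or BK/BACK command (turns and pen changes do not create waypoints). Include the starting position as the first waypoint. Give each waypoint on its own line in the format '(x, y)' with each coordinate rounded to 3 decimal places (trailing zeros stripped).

Answer: (0, 0)
(4, 0)
(7, 0)
(-2.994, -0.349)

Derivation:
Executing turtle program step by step:
Start: pos=(0,0), heading=0, pen down
FD 4: (0,0) -> (4,0) [heading=0, draw]
FD 3: (4,0) -> (7,0) [heading=0, draw]
LT 120: heading 0 -> 120
LT 340: heading 120 -> 100
RT 158: heading 100 -> 302
RT 120: heading 302 -> 182
FD 10: (7,0) -> (-2.994,-0.349) [heading=182, draw]
Final: pos=(-2.994,-0.349), heading=182, 3 segment(s) drawn
Waypoints (4 total):
(0, 0)
(4, 0)
(7, 0)
(-2.994, -0.349)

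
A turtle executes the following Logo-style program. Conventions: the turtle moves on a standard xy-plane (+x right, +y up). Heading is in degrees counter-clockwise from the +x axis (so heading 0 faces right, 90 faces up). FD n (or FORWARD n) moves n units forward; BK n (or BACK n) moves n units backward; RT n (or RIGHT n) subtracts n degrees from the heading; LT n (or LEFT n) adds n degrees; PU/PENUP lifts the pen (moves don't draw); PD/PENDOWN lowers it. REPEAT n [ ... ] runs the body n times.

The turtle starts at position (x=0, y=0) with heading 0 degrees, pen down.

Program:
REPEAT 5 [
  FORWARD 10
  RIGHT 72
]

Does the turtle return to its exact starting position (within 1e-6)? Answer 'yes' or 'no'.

Answer: yes

Derivation:
Executing turtle program step by step:
Start: pos=(0,0), heading=0, pen down
REPEAT 5 [
  -- iteration 1/5 --
  FD 10: (0,0) -> (10,0) [heading=0, draw]
  RT 72: heading 0 -> 288
  -- iteration 2/5 --
  FD 10: (10,0) -> (13.09,-9.511) [heading=288, draw]
  RT 72: heading 288 -> 216
  -- iteration 3/5 --
  FD 10: (13.09,-9.511) -> (5,-15.388) [heading=216, draw]
  RT 72: heading 216 -> 144
  -- iteration 4/5 --
  FD 10: (5,-15.388) -> (-3.09,-9.511) [heading=144, draw]
  RT 72: heading 144 -> 72
  -- iteration 5/5 --
  FD 10: (-3.09,-9.511) -> (0,0) [heading=72, draw]
  RT 72: heading 72 -> 0
]
Final: pos=(0,0), heading=0, 5 segment(s) drawn

Start position: (0, 0)
Final position: (0, 0)
Distance = 0; < 1e-6 -> CLOSED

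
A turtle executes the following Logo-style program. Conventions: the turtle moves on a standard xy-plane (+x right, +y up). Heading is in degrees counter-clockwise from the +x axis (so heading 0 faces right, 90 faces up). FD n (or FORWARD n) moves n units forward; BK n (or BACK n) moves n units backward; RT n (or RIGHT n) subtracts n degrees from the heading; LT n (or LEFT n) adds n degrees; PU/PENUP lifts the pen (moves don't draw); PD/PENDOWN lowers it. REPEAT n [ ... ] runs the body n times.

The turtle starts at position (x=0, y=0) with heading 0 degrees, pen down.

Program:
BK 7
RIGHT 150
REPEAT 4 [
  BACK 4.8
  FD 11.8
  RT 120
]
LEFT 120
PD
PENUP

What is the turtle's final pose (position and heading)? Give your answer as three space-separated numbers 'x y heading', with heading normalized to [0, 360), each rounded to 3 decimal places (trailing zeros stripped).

Executing turtle program step by step:
Start: pos=(0,0), heading=0, pen down
BK 7: (0,0) -> (-7,0) [heading=0, draw]
RT 150: heading 0 -> 210
REPEAT 4 [
  -- iteration 1/4 --
  BK 4.8: (-7,0) -> (-2.843,2.4) [heading=210, draw]
  FD 11.8: (-2.843,2.4) -> (-13.062,-3.5) [heading=210, draw]
  RT 120: heading 210 -> 90
  -- iteration 2/4 --
  BK 4.8: (-13.062,-3.5) -> (-13.062,-8.3) [heading=90, draw]
  FD 11.8: (-13.062,-8.3) -> (-13.062,3.5) [heading=90, draw]
  RT 120: heading 90 -> 330
  -- iteration 3/4 --
  BK 4.8: (-13.062,3.5) -> (-17.219,5.9) [heading=330, draw]
  FD 11.8: (-17.219,5.9) -> (-7,0) [heading=330, draw]
  RT 120: heading 330 -> 210
  -- iteration 4/4 --
  BK 4.8: (-7,0) -> (-2.843,2.4) [heading=210, draw]
  FD 11.8: (-2.843,2.4) -> (-13.062,-3.5) [heading=210, draw]
  RT 120: heading 210 -> 90
]
LT 120: heading 90 -> 210
PD: pen down
PU: pen up
Final: pos=(-13.062,-3.5), heading=210, 9 segment(s) drawn

Answer: -13.062 -3.5 210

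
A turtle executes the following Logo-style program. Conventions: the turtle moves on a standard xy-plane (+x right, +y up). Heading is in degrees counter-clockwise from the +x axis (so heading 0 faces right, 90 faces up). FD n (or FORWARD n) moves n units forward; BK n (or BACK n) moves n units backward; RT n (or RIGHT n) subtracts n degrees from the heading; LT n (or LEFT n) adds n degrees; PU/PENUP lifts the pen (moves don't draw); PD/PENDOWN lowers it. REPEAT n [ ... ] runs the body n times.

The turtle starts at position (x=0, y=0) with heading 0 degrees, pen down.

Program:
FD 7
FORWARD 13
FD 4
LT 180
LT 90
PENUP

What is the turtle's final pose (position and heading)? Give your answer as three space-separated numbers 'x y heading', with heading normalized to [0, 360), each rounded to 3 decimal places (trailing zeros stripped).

Answer: 24 0 270

Derivation:
Executing turtle program step by step:
Start: pos=(0,0), heading=0, pen down
FD 7: (0,0) -> (7,0) [heading=0, draw]
FD 13: (7,0) -> (20,0) [heading=0, draw]
FD 4: (20,0) -> (24,0) [heading=0, draw]
LT 180: heading 0 -> 180
LT 90: heading 180 -> 270
PU: pen up
Final: pos=(24,0), heading=270, 3 segment(s) drawn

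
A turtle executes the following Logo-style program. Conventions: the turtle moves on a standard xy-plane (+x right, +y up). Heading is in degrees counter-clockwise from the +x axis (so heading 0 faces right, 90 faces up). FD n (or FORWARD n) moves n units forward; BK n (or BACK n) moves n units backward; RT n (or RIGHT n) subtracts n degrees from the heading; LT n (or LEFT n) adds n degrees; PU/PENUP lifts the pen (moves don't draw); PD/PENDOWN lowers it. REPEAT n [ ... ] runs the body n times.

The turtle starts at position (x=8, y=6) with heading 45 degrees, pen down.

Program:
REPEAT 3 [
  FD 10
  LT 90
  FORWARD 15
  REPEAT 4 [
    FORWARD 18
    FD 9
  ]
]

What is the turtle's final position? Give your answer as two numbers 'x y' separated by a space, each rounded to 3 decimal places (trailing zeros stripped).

Executing turtle program step by step:
Start: pos=(8,6), heading=45, pen down
REPEAT 3 [
  -- iteration 1/3 --
  FD 10: (8,6) -> (15.071,13.071) [heading=45, draw]
  LT 90: heading 45 -> 135
  FD 15: (15.071,13.071) -> (4.464,23.678) [heading=135, draw]
  REPEAT 4 [
    -- iteration 1/4 --
    FD 18: (4.464,23.678) -> (-8.263,36.406) [heading=135, draw]
    FD 9: (-8.263,36.406) -> (-14.627,42.77) [heading=135, draw]
    -- iteration 2/4 --
    FD 18: (-14.627,42.77) -> (-27.355,55.497) [heading=135, draw]
    FD 9: (-27.355,55.497) -> (-33.719,61.861) [heading=135, draw]
    -- iteration 3/4 --
    FD 18: (-33.719,61.861) -> (-46.447,74.589) [heading=135, draw]
    FD 9: (-46.447,74.589) -> (-52.811,80.953) [heading=135, draw]
    -- iteration 4/4 --
    FD 18: (-52.811,80.953) -> (-65.539,93.681) [heading=135, draw]
    FD 9: (-65.539,93.681) -> (-71.903,100.045) [heading=135, draw]
  ]
  -- iteration 2/3 --
  FD 10: (-71.903,100.045) -> (-78.974,107.116) [heading=135, draw]
  LT 90: heading 135 -> 225
  FD 15: (-78.974,107.116) -> (-89.581,96.51) [heading=225, draw]
  REPEAT 4 [
    -- iteration 1/4 --
    FD 18: (-89.581,96.51) -> (-102.309,83.782) [heading=225, draw]
    FD 9: (-102.309,83.782) -> (-108.673,77.418) [heading=225, draw]
    -- iteration 2/4 --
    FD 18: (-108.673,77.418) -> (-121.401,64.69) [heading=225, draw]
    FD 9: (-121.401,64.69) -> (-127.765,58.326) [heading=225, draw]
    -- iteration 3/4 --
    FD 18: (-127.765,58.326) -> (-140.492,45.598) [heading=225, draw]
    FD 9: (-140.492,45.598) -> (-146.856,39.234) [heading=225, draw]
    -- iteration 4/4 --
    FD 18: (-146.856,39.234) -> (-159.584,26.506) [heading=225, draw]
    FD 9: (-159.584,26.506) -> (-165.948,20.142) [heading=225, draw]
  ]
  -- iteration 3/3 --
  FD 10: (-165.948,20.142) -> (-173.019,13.071) [heading=225, draw]
  LT 90: heading 225 -> 315
  FD 15: (-173.019,13.071) -> (-162.413,2.464) [heading=315, draw]
  REPEAT 4 [
    -- iteration 1/4 --
    FD 18: (-162.413,2.464) -> (-149.685,-10.263) [heading=315, draw]
    FD 9: (-149.685,-10.263) -> (-143.321,-16.627) [heading=315, draw]
    -- iteration 2/4 --
    FD 18: (-143.321,-16.627) -> (-130.593,-29.355) [heading=315, draw]
    FD 9: (-130.593,-29.355) -> (-124.229,-35.719) [heading=315, draw]
    -- iteration 3/4 --
    FD 18: (-124.229,-35.719) -> (-111.501,-48.447) [heading=315, draw]
    FD 9: (-111.501,-48.447) -> (-105.137,-54.811) [heading=315, draw]
    -- iteration 4/4 --
    FD 18: (-105.137,-54.811) -> (-92.409,-67.539) [heading=315, draw]
    FD 9: (-92.409,-67.539) -> (-86.045,-73.903) [heading=315, draw]
  ]
]
Final: pos=(-86.045,-73.903), heading=315, 30 segment(s) drawn

Answer: -86.045 -73.903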